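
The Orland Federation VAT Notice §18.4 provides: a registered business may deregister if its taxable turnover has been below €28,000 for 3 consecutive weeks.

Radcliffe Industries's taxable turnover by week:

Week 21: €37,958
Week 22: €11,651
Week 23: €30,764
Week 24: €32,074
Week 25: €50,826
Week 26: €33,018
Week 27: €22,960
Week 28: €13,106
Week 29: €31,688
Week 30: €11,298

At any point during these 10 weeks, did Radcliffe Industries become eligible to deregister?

No

Weeks below €28,000: Week 22, Week 27, Week 28, Week 30.
Longest run of consecutive weeks below the threshold: 2.
2 < 3, so Radcliffe Industries never became eligible.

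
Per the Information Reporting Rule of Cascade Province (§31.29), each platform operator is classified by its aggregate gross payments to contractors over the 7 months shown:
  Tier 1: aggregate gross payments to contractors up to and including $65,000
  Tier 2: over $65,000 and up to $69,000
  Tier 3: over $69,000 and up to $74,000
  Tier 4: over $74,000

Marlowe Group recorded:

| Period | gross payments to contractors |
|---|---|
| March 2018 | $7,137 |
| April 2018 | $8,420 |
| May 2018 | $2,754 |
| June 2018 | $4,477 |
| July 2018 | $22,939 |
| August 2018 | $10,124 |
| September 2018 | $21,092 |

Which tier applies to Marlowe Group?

Tier 4

Aggregate gross payments to contractors: $7,137 + $8,420 + $2,754 + $4,477 + $22,939 + $10,124 + $21,092 = $76,943.
$76,943 > $74,000, so Tier 4 applies.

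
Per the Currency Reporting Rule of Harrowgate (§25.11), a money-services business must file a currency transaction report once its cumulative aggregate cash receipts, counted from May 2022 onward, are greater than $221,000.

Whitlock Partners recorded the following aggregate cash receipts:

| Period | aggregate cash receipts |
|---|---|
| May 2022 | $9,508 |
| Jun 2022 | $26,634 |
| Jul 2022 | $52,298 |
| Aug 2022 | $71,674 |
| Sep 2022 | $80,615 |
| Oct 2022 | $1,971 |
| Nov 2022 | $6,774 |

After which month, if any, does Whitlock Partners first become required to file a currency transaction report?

Sep 2022

Through May 2022: $9,508
Through Jun 2022: $36,142
Through Jul 2022: $88,440
Through Aug 2022: $160,114
Through Sep 2022: $240,729 ← exceeds threshold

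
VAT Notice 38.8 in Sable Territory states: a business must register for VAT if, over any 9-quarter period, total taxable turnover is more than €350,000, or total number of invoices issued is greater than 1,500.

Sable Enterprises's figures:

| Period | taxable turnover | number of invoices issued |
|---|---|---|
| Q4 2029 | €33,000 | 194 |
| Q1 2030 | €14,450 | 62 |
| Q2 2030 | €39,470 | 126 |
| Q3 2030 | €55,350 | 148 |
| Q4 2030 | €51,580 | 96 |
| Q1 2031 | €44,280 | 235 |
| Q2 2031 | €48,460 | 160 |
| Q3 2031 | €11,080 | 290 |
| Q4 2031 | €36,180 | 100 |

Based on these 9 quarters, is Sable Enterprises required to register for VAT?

No

Total taxable turnover: €33,000 + €14,450 + €39,470 + €55,350 + €51,580 + €44,280 + €48,460 + €11,080 + €36,180 = €333,850 (≤ €350,000).
Total number of invoices issued: 194 + 62 + 126 + 148 + 96 + 235 + 160 + 290 + 100 = 1,411 (≤ 1,500).
The test is 'or': neither threshold is exceeded.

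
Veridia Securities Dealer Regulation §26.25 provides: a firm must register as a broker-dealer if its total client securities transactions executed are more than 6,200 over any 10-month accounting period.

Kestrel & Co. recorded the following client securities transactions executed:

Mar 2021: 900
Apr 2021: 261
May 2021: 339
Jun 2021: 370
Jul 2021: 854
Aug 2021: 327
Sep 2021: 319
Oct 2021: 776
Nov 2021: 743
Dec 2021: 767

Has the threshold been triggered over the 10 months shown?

Total client securities transactions executed: 900 + 261 + 339 + 370 + 854 + 327 + 319 + 776 + 743 + 767 = 5,656.
5,656 ≤ 6,200, so the threshold is not exceeded.

No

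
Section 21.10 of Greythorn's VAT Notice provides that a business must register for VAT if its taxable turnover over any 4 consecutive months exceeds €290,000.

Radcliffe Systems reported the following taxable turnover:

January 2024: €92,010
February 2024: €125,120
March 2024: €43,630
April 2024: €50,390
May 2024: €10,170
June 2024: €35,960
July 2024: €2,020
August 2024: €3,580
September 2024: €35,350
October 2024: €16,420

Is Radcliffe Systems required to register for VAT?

January 2024–April 2024: €92,010 + €125,120 + €43,630 + €50,390 = €311,150 (over)
February 2024–May 2024: €125,120 + €43,630 + €50,390 + €10,170 = €229,310 (under)
March 2024–June 2024: €43,630 + €50,390 + €10,170 + €35,960 = €140,150 (under)
April 2024–July 2024: €50,390 + €10,170 + €35,960 + €2,020 = €98,540 (under)
May 2024–August 2024: €10,170 + €35,960 + €2,020 + €3,580 = €51,730 (under)
June 2024–September 2024: €35,960 + €2,020 + €3,580 + €35,350 = €76,910 (under)
July 2024–October 2024: €2,020 + €3,580 + €35,350 + €16,420 = €57,370 (under)
At least one window exceeds €290,000.

Yes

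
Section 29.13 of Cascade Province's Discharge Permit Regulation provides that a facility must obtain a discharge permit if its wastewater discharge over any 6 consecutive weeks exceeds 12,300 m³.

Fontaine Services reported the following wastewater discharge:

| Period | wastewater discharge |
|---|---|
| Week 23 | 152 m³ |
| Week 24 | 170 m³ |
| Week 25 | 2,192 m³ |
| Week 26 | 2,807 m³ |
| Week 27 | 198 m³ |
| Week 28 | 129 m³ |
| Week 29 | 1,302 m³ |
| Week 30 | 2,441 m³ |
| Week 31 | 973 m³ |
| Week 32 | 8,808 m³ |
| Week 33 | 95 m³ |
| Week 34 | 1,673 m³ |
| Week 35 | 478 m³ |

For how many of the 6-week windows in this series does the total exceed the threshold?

4

Week 23–Week 28: 152 m³ + 170 m³ + 2,192 m³ + 2,807 m³ + 198 m³ + 129 m³ = 5,648 m³ (under)
Week 24–Week 29: 170 m³ + 2,192 m³ + 2,807 m³ + 198 m³ + 129 m³ + 1,302 m³ = 6,798 m³ (under)
Week 25–Week 30: 2,192 m³ + 2,807 m³ + 198 m³ + 129 m³ + 1,302 m³ + 2,441 m³ = 9,069 m³ (under)
Week 26–Week 31: 2,807 m³ + 198 m³ + 129 m³ + 1,302 m³ + 2,441 m³ + 973 m³ = 7,850 m³ (under)
Week 27–Week 32: 198 m³ + 129 m³ + 1,302 m³ + 2,441 m³ + 973 m³ + 8,808 m³ = 13,851 m³ (over)
Week 28–Week 33: 129 m³ + 1,302 m³ + 2,441 m³ + 973 m³ + 8,808 m³ + 95 m³ = 13,748 m³ (over)
Week 29–Week 34: 1,302 m³ + 2,441 m³ + 973 m³ + 8,808 m³ + 95 m³ + 1,673 m³ = 15,292 m³ (over)
Week 30–Week 35: 2,441 m³ + 973 m³ + 8,808 m³ + 95 m³ + 1,673 m³ + 478 m³ = 14,468 m³ (over)
4 windows exceed the threshold.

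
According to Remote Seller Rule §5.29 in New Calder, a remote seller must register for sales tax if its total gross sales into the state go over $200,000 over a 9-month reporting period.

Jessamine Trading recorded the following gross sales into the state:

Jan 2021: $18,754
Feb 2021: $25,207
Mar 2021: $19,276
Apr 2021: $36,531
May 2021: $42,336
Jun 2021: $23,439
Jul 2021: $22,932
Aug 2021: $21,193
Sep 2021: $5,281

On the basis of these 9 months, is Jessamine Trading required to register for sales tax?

Yes

Total gross sales into the state: $18,754 + $25,207 + $19,276 + $36,531 + $42,336 + $23,439 + $22,932 + $21,193 + $5,281 = $214,949.
$214,949 > $200,000, so the threshold is exceeded.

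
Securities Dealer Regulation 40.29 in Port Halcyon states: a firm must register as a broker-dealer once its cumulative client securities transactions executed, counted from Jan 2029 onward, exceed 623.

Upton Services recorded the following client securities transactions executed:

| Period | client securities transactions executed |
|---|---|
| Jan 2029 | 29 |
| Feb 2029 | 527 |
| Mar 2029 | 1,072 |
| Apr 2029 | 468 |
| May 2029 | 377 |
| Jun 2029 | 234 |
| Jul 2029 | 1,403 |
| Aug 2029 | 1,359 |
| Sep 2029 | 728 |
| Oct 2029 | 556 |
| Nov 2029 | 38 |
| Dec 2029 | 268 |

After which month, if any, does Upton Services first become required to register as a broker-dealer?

Mar 2029

Through Jan 2029: 29
Through Feb 2029: 556
Through Mar 2029: 1,628 ← exceeds threshold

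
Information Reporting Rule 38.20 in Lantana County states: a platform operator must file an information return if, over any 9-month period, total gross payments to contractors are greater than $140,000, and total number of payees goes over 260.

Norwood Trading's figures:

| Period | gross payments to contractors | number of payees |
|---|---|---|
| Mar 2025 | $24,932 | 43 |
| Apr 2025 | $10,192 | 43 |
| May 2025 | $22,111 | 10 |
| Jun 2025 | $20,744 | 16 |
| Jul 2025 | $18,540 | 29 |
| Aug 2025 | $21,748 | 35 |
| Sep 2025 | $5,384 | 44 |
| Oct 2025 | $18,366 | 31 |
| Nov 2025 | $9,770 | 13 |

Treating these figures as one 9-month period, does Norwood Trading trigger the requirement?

Total gross payments to contractors: $24,932 + $10,192 + $22,111 + $20,744 + $18,540 + $21,748 + $5,384 + $18,366 + $9,770 = $151,787 (> $140,000).
Total number of payees: 43 + 43 + 10 + 16 + 29 + 35 + 44 + 31 + 13 = 264 (> 260).
The test is 'and': both thresholds are exceeded.

Yes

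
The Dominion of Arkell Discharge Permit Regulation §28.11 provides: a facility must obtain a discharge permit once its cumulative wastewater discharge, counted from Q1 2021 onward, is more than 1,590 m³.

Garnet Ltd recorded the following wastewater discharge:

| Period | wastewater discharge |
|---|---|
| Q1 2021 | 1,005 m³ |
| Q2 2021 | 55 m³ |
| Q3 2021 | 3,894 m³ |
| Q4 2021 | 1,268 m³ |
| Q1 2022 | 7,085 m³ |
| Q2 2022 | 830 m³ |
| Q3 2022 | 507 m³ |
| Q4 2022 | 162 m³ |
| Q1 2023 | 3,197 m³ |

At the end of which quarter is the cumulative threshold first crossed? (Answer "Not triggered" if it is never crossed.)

Through Q1 2021: 1,005 m³
Through Q2 2021: 1,060 m³
Through Q3 2021: 4,954 m³ ← exceeds threshold

Q3 2021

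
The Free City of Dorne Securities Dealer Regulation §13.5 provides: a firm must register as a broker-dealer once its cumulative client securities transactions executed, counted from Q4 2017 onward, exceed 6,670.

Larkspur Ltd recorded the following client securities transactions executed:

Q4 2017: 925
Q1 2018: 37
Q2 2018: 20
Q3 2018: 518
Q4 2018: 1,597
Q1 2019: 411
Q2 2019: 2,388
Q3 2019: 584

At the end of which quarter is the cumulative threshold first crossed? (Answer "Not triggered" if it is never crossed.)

Not triggered

Through Q4 2017: 925
Through Q1 2018: 962
Through Q2 2018: 982
Through Q3 2018: 1,500
Through Q4 2018: 3,097
Through Q1 2019: 3,508
Through Q2 2019: 5,896
Through Q3 2019: 6,480
Final cumulative total 6,480 ≤ 6,670; the threshold is never exceeded.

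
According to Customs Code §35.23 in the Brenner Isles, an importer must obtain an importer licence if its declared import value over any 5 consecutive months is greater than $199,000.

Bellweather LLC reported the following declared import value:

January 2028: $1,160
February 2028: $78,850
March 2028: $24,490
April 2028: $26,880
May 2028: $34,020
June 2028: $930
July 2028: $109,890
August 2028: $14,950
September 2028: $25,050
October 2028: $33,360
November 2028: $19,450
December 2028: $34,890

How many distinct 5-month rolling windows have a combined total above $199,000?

1

January 2028–May 2028: $1,160 + $78,850 + $24,490 + $26,880 + $34,020 = $165,400 (under)
February 2028–June 2028: $78,850 + $24,490 + $26,880 + $34,020 + $930 = $165,170 (under)
March 2028–July 2028: $24,490 + $26,880 + $34,020 + $930 + $109,890 = $196,210 (under)
April 2028–August 2028: $26,880 + $34,020 + $930 + $109,890 + $14,950 = $186,670 (under)
May 2028–September 2028: $34,020 + $930 + $109,890 + $14,950 + $25,050 = $184,840 (under)
June 2028–October 2028: $930 + $109,890 + $14,950 + $25,050 + $33,360 = $184,180 (under)
July 2028–November 2028: $109,890 + $14,950 + $25,050 + $33,360 + $19,450 = $202,700 (over)
August 2028–December 2028: $14,950 + $25,050 + $33,360 + $19,450 + $34,890 = $127,700 (under)
1 window exceeds the threshold.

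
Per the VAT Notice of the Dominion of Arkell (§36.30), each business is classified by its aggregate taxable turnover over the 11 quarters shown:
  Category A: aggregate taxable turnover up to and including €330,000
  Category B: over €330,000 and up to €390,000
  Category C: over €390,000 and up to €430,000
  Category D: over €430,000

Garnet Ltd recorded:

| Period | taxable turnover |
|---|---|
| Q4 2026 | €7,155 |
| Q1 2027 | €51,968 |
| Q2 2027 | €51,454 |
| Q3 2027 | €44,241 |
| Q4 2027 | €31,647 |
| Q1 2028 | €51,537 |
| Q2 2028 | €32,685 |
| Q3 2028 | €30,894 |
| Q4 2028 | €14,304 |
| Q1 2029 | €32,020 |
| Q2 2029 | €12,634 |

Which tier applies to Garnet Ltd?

Category B

Aggregate taxable turnover: €7,155 + €51,968 + €51,454 + €44,241 + €31,647 + €51,537 + €32,685 + €30,894 + €14,304 + €32,020 + €12,634 = €360,539.
€330,000 < €360,539 ≤ €390,000, so Category B applies.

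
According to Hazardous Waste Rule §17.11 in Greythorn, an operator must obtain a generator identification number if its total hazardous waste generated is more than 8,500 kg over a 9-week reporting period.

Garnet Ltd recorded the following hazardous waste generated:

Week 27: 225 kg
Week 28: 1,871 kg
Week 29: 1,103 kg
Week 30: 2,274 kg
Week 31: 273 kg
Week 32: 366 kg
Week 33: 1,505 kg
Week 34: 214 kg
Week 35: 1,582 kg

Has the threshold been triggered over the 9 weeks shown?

Yes

Total hazardous waste generated: 225 kg + 1,871 kg + 1,103 kg + 2,274 kg + 273 kg + 366 kg + 1,505 kg + 214 kg + 1,582 kg = 9,413 kg.
9,413 kg > 8,500 kg, so the threshold is exceeded.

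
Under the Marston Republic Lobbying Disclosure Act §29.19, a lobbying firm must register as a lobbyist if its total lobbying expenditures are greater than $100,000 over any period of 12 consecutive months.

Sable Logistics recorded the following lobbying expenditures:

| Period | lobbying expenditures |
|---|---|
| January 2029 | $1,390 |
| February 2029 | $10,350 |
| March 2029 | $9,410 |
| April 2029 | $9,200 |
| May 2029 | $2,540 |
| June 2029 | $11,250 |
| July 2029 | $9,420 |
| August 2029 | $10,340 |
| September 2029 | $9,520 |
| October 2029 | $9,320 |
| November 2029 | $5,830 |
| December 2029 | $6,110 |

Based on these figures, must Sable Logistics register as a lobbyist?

Total lobbying expenditures: $1,390 + $10,350 + $9,410 + $9,200 + $2,540 + $11,250 + $9,420 + $10,340 + $9,520 + $9,320 + $5,830 + $6,110 = $94,680.
$94,680 ≤ $100,000, so the threshold is not exceeded.

No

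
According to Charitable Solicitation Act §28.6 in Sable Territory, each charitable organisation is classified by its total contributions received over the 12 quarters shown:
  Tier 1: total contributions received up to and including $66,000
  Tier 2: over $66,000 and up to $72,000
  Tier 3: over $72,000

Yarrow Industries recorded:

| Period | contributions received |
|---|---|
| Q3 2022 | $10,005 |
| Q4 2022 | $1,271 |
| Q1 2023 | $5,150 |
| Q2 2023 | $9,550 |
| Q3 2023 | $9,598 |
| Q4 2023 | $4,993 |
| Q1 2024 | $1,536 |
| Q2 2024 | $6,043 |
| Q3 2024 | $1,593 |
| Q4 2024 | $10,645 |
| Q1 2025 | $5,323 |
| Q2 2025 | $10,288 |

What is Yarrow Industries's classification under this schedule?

Tier 3

Total contributions received: $10,005 + $1,271 + $5,150 + $9,550 + $9,598 + $4,993 + $1,536 + $6,043 + $1,593 + $10,645 + $5,323 + $10,288 = $75,995.
$75,995 > $72,000, so Tier 3 applies.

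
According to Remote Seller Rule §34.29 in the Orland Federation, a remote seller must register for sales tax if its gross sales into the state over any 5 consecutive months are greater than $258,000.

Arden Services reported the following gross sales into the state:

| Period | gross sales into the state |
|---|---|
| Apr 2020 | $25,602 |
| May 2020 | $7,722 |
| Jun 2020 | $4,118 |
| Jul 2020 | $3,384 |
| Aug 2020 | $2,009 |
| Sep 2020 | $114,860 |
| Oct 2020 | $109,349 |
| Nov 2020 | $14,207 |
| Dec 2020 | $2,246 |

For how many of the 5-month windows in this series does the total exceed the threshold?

Apr 2020–Aug 2020: $25,602 + $7,722 + $4,118 + $3,384 + $2,009 = $42,835 (under)
May 2020–Sep 2020: $7,722 + $4,118 + $3,384 + $2,009 + $114,860 = $132,093 (under)
Jun 2020–Oct 2020: $4,118 + $3,384 + $2,009 + $114,860 + $109,349 = $233,720 (under)
Jul 2020–Nov 2020: $3,384 + $2,009 + $114,860 + $109,349 + $14,207 = $243,809 (under)
Aug 2020–Dec 2020: $2,009 + $114,860 + $109,349 + $14,207 + $2,246 = $242,671 (under)
0 windows exceed the threshold.

0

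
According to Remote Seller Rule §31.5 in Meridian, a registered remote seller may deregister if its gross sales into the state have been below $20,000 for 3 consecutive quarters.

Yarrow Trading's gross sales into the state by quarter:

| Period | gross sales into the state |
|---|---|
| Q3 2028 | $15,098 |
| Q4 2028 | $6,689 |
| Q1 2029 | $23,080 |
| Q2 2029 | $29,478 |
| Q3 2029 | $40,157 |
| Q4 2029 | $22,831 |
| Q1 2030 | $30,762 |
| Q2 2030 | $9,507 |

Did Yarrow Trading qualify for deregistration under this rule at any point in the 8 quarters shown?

Quarters below $20,000: Q3 2028, Q4 2028, Q2 2030.
Longest run of consecutive quarters below the threshold: 2.
2 < 3, so Yarrow Trading never became eligible.

No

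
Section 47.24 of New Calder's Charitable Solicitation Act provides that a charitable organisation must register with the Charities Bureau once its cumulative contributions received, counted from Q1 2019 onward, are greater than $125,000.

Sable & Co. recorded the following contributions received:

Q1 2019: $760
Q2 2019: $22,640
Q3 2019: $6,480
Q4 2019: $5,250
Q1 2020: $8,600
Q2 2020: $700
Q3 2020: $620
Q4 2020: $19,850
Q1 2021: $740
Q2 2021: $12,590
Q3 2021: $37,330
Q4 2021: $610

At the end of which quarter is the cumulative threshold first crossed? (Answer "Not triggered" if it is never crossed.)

Through Q1 2019: $760
Through Q2 2019: $23,400
Through Q3 2019: $29,880
Through Q4 2019: $35,130
Through Q1 2020: $43,730
Through Q2 2020: $44,430
Through Q3 2020: $45,050
Through Q4 2020: $64,900
Through Q1 2021: $65,640
Through Q2 2021: $78,230
Through Q3 2021: $115,560
Through Q4 2021: $116,170
Final cumulative total $116,170 ≤ $125,000; the threshold is never exceeded.

Not triggered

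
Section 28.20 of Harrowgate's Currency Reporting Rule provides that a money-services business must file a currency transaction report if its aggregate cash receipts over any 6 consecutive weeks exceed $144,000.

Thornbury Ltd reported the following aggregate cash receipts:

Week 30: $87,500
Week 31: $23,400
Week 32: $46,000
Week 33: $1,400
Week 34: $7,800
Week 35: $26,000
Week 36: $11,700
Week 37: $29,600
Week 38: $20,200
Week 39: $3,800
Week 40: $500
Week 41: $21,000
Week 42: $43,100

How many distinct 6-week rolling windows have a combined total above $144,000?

1

Week 30–Week 35: $87,500 + $23,400 + $46,000 + $1,400 + $7,800 + $26,000 = $192,100 (over)
Week 31–Week 36: $23,400 + $46,000 + $1,400 + $7,800 + $26,000 + $11,700 = $116,300 (under)
Week 32–Week 37: $46,000 + $1,400 + $7,800 + $26,000 + $11,700 + $29,600 = $122,500 (under)
Week 33–Week 38: $1,400 + $7,800 + $26,000 + $11,700 + $29,600 + $20,200 = $96,700 (under)
Week 34–Week 39: $7,800 + $26,000 + $11,700 + $29,600 + $20,200 + $3,800 = $99,100 (under)
Week 35–Week 40: $26,000 + $11,700 + $29,600 + $20,200 + $3,800 + $500 = $91,800 (under)
Week 36–Week 41: $11,700 + $29,600 + $20,200 + $3,800 + $500 + $21,000 = $86,800 (under)
Week 37–Week 42: $29,600 + $20,200 + $3,800 + $500 + $21,000 + $43,100 = $118,200 (under)
1 window exceeds the threshold.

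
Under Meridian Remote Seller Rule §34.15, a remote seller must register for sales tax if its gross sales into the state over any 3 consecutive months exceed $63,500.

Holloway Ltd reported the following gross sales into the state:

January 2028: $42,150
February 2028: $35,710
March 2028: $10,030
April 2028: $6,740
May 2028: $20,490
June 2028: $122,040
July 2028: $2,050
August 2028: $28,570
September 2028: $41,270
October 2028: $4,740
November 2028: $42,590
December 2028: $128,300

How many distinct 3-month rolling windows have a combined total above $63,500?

January 2028–March 2028: $42,150 + $35,710 + $10,030 = $87,890 (over)
February 2028–April 2028: $35,710 + $10,030 + $6,740 = $52,480 (under)
March 2028–May 2028: $10,030 + $6,740 + $20,490 = $37,260 (under)
April 2028–June 2028: $6,740 + $20,490 + $122,040 = $149,270 (over)
May 2028–July 2028: $20,490 + $122,040 + $2,050 = $144,580 (over)
June 2028–August 2028: $122,040 + $2,050 + $28,570 = $152,660 (over)
July 2028–September 2028: $2,050 + $28,570 + $41,270 = $71,890 (over)
August 2028–October 2028: $28,570 + $41,270 + $4,740 = $74,580 (over)
September 2028–November 2028: $41,270 + $4,740 + $42,590 = $88,600 (over)
October 2028–December 2028: $4,740 + $42,590 + $128,300 = $175,630 (over)
8 windows exceed the threshold.

8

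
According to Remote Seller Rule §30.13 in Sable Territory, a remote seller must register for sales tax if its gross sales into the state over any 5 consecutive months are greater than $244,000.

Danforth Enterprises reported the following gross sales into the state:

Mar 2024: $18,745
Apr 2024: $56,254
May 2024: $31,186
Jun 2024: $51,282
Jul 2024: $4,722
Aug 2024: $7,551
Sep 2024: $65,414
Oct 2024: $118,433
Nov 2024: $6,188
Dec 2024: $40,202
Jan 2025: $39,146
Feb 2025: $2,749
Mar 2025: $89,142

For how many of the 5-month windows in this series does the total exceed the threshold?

2

Mar 2024–Jul 2024: $18,745 + $56,254 + $31,186 + $51,282 + $4,722 = $162,189 (under)
Apr 2024–Aug 2024: $56,254 + $31,186 + $51,282 + $4,722 + $7,551 = $150,995 (under)
May 2024–Sep 2024: $31,186 + $51,282 + $4,722 + $7,551 + $65,414 = $160,155 (under)
Jun 2024–Oct 2024: $51,282 + $4,722 + $7,551 + $65,414 + $118,433 = $247,402 (over)
Jul 2024–Nov 2024: $4,722 + $7,551 + $65,414 + $118,433 + $6,188 = $202,308 (under)
Aug 2024–Dec 2024: $7,551 + $65,414 + $118,433 + $6,188 + $40,202 = $237,788 (under)
Sep 2024–Jan 2025: $65,414 + $118,433 + $6,188 + $40,202 + $39,146 = $269,383 (over)
Oct 2024–Feb 2025: $118,433 + $6,188 + $40,202 + $39,146 + $2,749 = $206,718 (under)
Nov 2024–Mar 2025: $6,188 + $40,202 + $39,146 + $2,749 + $89,142 = $177,427 (under)
2 windows exceed the threshold.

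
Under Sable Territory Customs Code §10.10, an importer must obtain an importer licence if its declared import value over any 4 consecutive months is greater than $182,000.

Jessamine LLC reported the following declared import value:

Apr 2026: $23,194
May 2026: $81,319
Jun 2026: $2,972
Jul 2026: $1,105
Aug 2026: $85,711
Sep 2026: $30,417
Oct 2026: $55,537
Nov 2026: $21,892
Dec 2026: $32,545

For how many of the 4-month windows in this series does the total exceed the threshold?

1

Apr 2026–Jul 2026: $23,194 + $81,319 + $2,972 + $1,105 = $108,590 (under)
May 2026–Aug 2026: $81,319 + $2,972 + $1,105 + $85,711 = $171,107 (under)
Jun 2026–Sep 2026: $2,972 + $1,105 + $85,711 + $30,417 = $120,205 (under)
Jul 2026–Oct 2026: $1,105 + $85,711 + $30,417 + $55,537 = $172,770 (under)
Aug 2026–Nov 2026: $85,711 + $30,417 + $55,537 + $21,892 = $193,557 (over)
Sep 2026–Dec 2026: $30,417 + $55,537 + $21,892 + $32,545 = $140,391 (under)
1 window exceeds the threshold.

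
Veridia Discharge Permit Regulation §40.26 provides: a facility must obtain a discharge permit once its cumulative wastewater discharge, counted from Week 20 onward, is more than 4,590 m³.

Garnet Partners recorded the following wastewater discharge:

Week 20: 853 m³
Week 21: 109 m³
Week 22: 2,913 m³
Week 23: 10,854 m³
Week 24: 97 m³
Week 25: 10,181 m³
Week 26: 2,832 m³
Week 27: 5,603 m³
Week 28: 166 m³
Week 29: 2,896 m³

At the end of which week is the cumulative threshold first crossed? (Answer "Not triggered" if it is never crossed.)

Through Week 20: 853 m³
Through Week 21: 962 m³
Through Week 22: 3,875 m³
Through Week 23: 14,729 m³ ← exceeds threshold

Week 23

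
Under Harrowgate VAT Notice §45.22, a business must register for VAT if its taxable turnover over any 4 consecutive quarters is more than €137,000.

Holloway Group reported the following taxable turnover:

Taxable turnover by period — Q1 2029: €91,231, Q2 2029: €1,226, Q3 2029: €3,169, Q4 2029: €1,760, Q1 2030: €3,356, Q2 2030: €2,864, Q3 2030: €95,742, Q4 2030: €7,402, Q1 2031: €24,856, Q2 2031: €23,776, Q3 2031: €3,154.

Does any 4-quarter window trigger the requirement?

Yes

Q1 2029–Q4 2029: €91,231 + €1,226 + €3,169 + €1,760 = €97,386 (under)
Q2 2029–Q1 2030: €1,226 + €3,169 + €1,760 + €3,356 = €9,511 (under)
Q3 2029–Q2 2030: €3,169 + €1,760 + €3,356 + €2,864 = €11,149 (under)
Q4 2029–Q3 2030: €1,760 + €3,356 + €2,864 + €95,742 = €103,722 (under)
Q1 2030–Q4 2030: €3,356 + €2,864 + €95,742 + €7,402 = €109,364 (under)
Q2 2030–Q1 2031: €2,864 + €95,742 + €7,402 + €24,856 = €130,864 (under)
Q3 2030–Q2 2031: €95,742 + €7,402 + €24,856 + €23,776 = €151,776 (over)
Q4 2030–Q3 2031: €7,402 + €24,856 + €23,776 + €3,154 = €59,188 (under)
At least one window exceeds €137,000.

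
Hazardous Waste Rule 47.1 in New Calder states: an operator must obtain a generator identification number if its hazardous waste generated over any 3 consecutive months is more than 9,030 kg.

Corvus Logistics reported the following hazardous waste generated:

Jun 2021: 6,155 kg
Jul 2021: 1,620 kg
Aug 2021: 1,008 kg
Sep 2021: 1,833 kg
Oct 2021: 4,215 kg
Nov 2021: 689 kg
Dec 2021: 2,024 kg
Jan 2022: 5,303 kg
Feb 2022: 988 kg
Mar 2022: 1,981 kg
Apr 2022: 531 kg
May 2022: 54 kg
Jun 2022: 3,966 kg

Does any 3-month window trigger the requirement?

No

Jun 2021–Aug 2021: 6,155 kg + 1,620 kg + 1,008 kg = 8,783 kg (under)
Jul 2021–Sep 2021: 1,620 kg + 1,008 kg + 1,833 kg = 4,461 kg (under)
Aug 2021–Oct 2021: 1,008 kg + 1,833 kg + 4,215 kg = 7,056 kg (under)
Sep 2021–Nov 2021: 1,833 kg + 4,215 kg + 689 kg = 6,737 kg (under)
Oct 2021–Dec 2021: 4,215 kg + 689 kg + 2,024 kg = 6,928 kg (under)
Nov 2021–Jan 2022: 689 kg + 2,024 kg + 5,303 kg = 8,016 kg (under)
Dec 2021–Feb 2022: 2,024 kg + 5,303 kg + 988 kg = 8,315 kg (under)
Jan 2022–Mar 2022: 5,303 kg + 988 kg + 1,981 kg = 8,272 kg (under)
Feb 2022–Apr 2022: 988 kg + 1,981 kg + 531 kg = 3,500 kg (under)
Mar 2022–May 2022: 1,981 kg + 531 kg + 54 kg = 2,566 kg (under)
Apr 2022–Jun 2022: 531 kg + 54 kg + 3,966 kg = 4,551 kg (under)
No window exceeds 9,030 kg.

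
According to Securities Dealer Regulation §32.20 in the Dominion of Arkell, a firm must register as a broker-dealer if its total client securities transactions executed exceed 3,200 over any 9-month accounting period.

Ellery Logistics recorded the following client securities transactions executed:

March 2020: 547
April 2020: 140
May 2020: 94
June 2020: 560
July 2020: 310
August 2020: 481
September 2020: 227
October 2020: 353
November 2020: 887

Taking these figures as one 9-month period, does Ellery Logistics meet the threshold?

Yes

Total client securities transactions executed: 547 + 140 + 94 + 560 + 310 + 481 + 227 + 353 + 887 = 3,599.
3,599 > 3,200, so the threshold is exceeded.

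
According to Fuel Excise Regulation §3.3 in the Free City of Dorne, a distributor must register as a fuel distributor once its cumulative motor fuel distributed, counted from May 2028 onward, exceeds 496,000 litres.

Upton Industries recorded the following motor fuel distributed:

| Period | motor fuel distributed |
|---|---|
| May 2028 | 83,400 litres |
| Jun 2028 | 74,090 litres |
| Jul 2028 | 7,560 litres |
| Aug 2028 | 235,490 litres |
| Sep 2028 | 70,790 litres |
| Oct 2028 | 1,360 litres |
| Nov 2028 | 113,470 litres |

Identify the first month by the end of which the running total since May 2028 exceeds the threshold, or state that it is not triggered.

Nov 2028

Through May 2028: 83,400 litres
Through Jun 2028: 157,490 litres
Through Jul 2028: 165,050 litres
Through Aug 2028: 400,540 litres
Through Sep 2028: 471,330 litres
Through Oct 2028: 472,690 litres
Through Nov 2028: 586,160 litres ← exceeds threshold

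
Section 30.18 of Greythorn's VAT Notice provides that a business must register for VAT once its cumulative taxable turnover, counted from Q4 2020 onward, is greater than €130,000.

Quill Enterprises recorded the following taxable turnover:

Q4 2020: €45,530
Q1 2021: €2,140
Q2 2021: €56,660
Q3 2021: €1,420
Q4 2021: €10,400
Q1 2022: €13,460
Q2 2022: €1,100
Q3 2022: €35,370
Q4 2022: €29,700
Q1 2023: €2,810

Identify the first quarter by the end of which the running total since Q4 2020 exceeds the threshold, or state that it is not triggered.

Through Q4 2020: €45,530
Through Q1 2021: €47,670
Through Q2 2021: €104,330
Through Q3 2021: €105,750
Through Q4 2021: €116,150
Through Q1 2022: €129,610
Through Q2 2022: €130,710 ← exceeds threshold

Q2 2022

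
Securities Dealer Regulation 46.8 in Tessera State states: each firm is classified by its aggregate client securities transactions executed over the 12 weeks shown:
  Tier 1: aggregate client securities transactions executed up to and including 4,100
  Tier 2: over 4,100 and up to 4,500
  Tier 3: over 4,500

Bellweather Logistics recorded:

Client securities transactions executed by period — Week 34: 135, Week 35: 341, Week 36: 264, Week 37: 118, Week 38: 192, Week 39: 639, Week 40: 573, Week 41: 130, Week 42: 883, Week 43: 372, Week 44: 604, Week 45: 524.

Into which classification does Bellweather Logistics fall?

Aggregate client securities transactions executed: 135 + 341 + 264 + 118 + 192 + 639 + 573 + 130 + 883 + 372 + 604 + 524 = 4,775.
4,775 > 4,500, so Tier 3 applies.

Tier 3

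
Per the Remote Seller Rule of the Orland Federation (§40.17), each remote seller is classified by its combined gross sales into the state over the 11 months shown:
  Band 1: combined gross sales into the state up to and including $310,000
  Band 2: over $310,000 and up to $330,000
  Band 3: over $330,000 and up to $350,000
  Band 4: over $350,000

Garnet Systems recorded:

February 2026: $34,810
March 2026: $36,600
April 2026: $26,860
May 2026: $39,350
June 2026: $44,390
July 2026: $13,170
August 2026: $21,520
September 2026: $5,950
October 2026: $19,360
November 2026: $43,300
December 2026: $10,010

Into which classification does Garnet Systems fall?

Band 1

Combined gross sales into the state: $34,810 + $36,600 + $26,860 + $39,350 + $44,390 + $13,170 + $21,520 + $5,950 + $19,360 + $43,300 + $10,010 = $295,320.
$295,320 ≤ $310,000, so Band 1 applies.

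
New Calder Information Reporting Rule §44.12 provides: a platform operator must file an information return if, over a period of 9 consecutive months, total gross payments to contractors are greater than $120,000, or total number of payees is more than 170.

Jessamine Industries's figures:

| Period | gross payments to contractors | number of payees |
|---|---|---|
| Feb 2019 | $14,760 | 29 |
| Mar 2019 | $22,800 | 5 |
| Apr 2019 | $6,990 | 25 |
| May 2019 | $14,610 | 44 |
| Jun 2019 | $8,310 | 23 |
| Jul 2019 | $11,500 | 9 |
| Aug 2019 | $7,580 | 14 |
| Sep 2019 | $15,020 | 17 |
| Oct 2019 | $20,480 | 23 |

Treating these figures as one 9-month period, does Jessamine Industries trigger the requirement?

Yes

Total gross payments to contractors: $14,760 + $22,800 + $6,990 + $14,610 + $8,310 + $11,500 + $7,580 + $15,020 + $20,480 = $122,050 (> $120,000).
Total number of payees: 29 + 5 + 25 + 44 + 23 + 9 + 14 + 17 + 23 = 189 (> 170).
The test is 'or': at least one threshold is exceeded.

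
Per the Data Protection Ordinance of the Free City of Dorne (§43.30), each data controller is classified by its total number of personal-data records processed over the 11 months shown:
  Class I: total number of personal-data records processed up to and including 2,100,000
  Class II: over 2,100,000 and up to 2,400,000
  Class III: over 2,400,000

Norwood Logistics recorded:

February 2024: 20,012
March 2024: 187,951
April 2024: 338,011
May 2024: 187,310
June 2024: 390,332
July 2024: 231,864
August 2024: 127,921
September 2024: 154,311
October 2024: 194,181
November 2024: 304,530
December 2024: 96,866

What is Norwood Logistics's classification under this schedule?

Class II

Total number of personal-data records processed: 20,012 + 187,951 + 338,011 + 187,310 + 390,332 + 231,864 + 127,921 + 154,311 + 194,181 + 304,530 + 96,866 = 2,233,289.
2,100,000 < 2,233,289 ≤ 2,400,000, so Class II applies.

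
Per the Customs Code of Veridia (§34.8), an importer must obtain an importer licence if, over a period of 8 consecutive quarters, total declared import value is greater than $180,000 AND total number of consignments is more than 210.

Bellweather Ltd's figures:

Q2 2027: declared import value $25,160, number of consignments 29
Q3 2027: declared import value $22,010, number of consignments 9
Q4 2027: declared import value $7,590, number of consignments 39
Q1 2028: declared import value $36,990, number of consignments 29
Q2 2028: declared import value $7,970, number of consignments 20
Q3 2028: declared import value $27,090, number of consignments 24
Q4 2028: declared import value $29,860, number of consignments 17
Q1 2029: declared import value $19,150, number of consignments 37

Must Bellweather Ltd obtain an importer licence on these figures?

Total declared import value: $25,160 + $22,010 + $7,590 + $36,990 + $7,970 + $27,090 + $29,860 + $19,150 = $175,820 (≤ $180,000).
Total number of consignments: 29 + 9 + 39 + 29 + 20 + 24 + 17 + 37 = 204 (≤ 210).
The test is 'and': the rule requires both, and at least one is not exceeded.

No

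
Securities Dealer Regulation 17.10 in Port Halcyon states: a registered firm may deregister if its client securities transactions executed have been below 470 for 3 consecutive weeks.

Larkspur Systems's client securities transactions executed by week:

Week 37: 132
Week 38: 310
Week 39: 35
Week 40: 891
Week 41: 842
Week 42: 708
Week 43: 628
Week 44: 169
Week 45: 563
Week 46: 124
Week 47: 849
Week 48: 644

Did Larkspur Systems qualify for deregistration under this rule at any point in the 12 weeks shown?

Yes

Weeks below 470: Week 37, Week 38, Week 39, Week 44, Week 46.
Longest run of consecutive weeks below the threshold: 3.
3 ≥ 3, so Larkspur Systems became eligible.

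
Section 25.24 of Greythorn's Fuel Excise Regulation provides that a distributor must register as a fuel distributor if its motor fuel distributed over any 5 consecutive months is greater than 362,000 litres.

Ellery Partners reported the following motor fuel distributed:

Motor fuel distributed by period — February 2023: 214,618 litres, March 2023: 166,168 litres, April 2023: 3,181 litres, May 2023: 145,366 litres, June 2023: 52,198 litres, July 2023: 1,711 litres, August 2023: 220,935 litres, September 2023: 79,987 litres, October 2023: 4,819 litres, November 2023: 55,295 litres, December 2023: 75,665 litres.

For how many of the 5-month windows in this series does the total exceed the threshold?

6

February 2023–June 2023: 214,618 litres + 166,168 litres + 3,181 litres + 145,366 litres + 52,198 litres = 581,531 litres (over)
March 2023–July 2023: 166,168 litres + 3,181 litres + 145,366 litres + 52,198 litres + 1,711 litres = 368,624 litres (over)
April 2023–August 2023: 3,181 litres + 145,366 litres + 52,198 litres + 1,711 litres + 220,935 litres = 423,391 litres (over)
May 2023–September 2023: 145,366 litres + 52,198 litres + 1,711 litres + 220,935 litres + 79,987 litres = 500,197 litres (over)
June 2023–October 2023: 52,198 litres + 1,711 litres + 220,935 litres + 79,987 litres + 4,819 litres = 359,650 litres (under)
July 2023–November 2023: 1,711 litres + 220,935 litres + 79,987 litres + 4,819 litres + 55,295 litres = 362,747 litres (over)
August 2023–December 2023: 220,935 litres + 79,987 litres + 4,819 litres + 55,295 litres + 75,665 litres = 436,701 litres (over)
6 windows exceed the threshold.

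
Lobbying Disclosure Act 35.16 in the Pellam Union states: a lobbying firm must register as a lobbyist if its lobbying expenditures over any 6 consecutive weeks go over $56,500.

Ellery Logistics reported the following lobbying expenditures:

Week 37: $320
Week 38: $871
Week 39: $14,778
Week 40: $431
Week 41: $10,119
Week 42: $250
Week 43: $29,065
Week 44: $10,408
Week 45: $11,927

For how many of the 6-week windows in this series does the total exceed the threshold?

2

Week 37–Week 42: $320 + $871 + $14,778 + $431 + $10,119 + $250 = $26,769 (under)
Week 38–Week 43: $871 + $14,778 + $431 + $10,119 + $250 + $29,065 = $55,514 (under)
Week 39–Week 44: $14,778 + $431 + $10,119 + $250 + $29,065 + $10,408 = $65,051 (over)
Week 40–Week 45: $431 + $10,119 + $250 + $29,065 + $10,408 + $11,927 = $62,200 (over)
2 windows exceed the threshold.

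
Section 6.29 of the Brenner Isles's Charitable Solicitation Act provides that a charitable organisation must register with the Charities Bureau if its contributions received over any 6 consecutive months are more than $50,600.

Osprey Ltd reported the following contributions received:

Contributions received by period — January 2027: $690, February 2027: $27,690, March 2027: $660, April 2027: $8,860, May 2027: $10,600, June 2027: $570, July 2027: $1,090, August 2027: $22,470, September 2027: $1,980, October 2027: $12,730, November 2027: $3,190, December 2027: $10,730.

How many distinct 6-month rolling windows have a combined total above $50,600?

1

January 2027–June 2027: $690 + $27,690 + $660 + $8,860 + $10,600 + $570 = $49,070 (under)
February 2027–July 2027: $27,690 + $660 + $8,860 + $10,600 + $570 + $1,090 = $49,470 (under)
March 2027–August 2027: $660 + $8,860 + $10,600 + $570 + $1,090 + $22,470 = $44,250 (under)
April 2027–September 2027: $8,860 + $10,600 + $570 + $1,090 + $22,470 + $1,980 = $45,570 (under)
May 2027–October 2027: $10,600 + $570 + $1,090 + $22,470 + $1,980 + $12,730 = $49,440 (under)
June 2027–November 2027: $570 + $1,090 + $22,470 + $1,980 + $12,730 + $3,190 = $42,030 (under)
July 2027–December 2027: $1,090 + $22,470 + $1,980 + $12,730 + $3,190 + $10,730 = $52,190 (over)
1 window exceeds the threshold.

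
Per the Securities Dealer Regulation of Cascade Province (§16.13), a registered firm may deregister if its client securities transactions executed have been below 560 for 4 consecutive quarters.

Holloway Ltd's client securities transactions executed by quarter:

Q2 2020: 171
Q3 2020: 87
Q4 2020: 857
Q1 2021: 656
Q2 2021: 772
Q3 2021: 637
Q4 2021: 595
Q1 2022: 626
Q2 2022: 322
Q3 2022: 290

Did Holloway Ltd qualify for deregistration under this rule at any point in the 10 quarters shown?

No

Quarters below 560: Q2 2020, Q3 2020, Q2 2022, Q3 2022.
Longest run of consecutive quarters below the threshold: 2.
2 < 4, so Holloway Ltd never became eligible.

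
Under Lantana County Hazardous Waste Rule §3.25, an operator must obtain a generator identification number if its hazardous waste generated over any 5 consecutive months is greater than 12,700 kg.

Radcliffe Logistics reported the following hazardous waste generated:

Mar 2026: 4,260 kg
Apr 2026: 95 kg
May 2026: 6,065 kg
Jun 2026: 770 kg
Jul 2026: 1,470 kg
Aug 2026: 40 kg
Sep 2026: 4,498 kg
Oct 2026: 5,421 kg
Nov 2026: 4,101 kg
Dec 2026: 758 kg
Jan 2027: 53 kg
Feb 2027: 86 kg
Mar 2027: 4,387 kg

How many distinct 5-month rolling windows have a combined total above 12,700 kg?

Mar 2026–Jul 2026: 4,260 kg + 95 kg + 6,065 kg + 770 kg + 1,470 kg = 12,660 kg (under)
Apr 2026–Aug 2026: 95 kg + 6,065 kg + 770 kg + 1,470 kg + 40 kg = 8,440 kg (under)
May 2026–Sep 2026: 6,065 kg + 770 kg + 1,470 kg + 40 kg + 4,498 kg = 12,843 kg (over)
Jun 2026–Oct 2026: 770 kg + 1,470 kg + 40 kg + 4,498 kg + 5,421 kg = 12,199 kg (under)
Jul 2026–Nov 2026: 1,470 kg + 40 kg + 4,498 kg + 5,421 kg + 4,101 kg = 15,530 kg (over)
Aug 2026–Dec 2026: 40 kg + 4,498 kg + 5,421 kg + 4,101 kg + 758 kg = 14,818 kg (over)
Sep 2026–Jan 2027: 4,498 kg + 5,421 kg + 4,101 kg + 758 kg + 53 kg = 14,831 kg (over)
Oct 2026–Feb 2027: 5,421 kg + 4,101 kg + 758 kg + 53 kg + 86 kg = 10,419 kg (under)
Nov 2026–Mar 2027: 4,101 kg + 758 kg + 53 kg + 86 kg + 4,387 kg = 9,385 kg (under)
4 windows exceed the threshold.

4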